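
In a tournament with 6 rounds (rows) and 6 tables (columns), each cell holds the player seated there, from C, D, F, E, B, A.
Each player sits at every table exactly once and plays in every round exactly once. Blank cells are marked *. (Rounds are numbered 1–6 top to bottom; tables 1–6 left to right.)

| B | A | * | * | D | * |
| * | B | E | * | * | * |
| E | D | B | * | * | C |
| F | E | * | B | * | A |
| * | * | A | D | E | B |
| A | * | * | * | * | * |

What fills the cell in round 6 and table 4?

Round 4, table 5: round 4 has {F, E, B, A} and table 5 has {D, E}, leaving only C.
Round 4, table 3: round 4 has {C, F, E, B, A} and table 3 has {E, B, A}, leaving only D.
Round 5, table 1: round 5 has {D, E, B, A} and table 1 has {F, E, B, A}, leaving only C.
Round 2, table 1: round 2 has {E, B} and table 1 has {C, F, E, B, A}, leaving only D.
Round 2, table 6: round 2 has {D, E, B} and table 6 has {C, B, A}, leaving only F.
Round 1, table 6: round 1 has {D, B, A} and table 6 has {C, F, B, A}, leaving only E.
Round 2, table 5: round 2 has {D, F, E, B} and table 5 has {C, D, E}, leaving only A.
Round 2, table 4: round 2 has {D, F, E, B, A} and table 4 has {D, B}, leaving only C.
Round 1, table 4: round 1 has {D, E, B, A} and table 4 has {C, D, B}, leaving only F.
Round 6 already has {A} and table 4 already has {C, D, F, B}, so round 6, table 4 must be E.

E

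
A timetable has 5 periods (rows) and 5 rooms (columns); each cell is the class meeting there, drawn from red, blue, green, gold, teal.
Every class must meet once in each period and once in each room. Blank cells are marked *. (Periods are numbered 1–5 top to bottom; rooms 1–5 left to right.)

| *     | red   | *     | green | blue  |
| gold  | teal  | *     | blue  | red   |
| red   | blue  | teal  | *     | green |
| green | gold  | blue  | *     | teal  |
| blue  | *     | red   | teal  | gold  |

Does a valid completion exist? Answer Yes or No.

Yes

No period or room among the givens repeats a symbol, and propagating forced cells runs into no contradiction.
One valid completion exists (for instance, teal red gold green blue / gold teal green blue red / red blue teal gold green / green gold blue red teal / blue green red teal gold).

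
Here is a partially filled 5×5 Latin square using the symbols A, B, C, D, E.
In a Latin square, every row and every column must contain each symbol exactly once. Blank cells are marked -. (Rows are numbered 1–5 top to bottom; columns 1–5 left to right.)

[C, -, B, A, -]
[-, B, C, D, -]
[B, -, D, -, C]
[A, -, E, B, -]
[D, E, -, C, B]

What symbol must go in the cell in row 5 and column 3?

A

Row 5 already has {B, C, D, E} and column 3 already has {B, C, D, E}, so row 5, column 3 must be A.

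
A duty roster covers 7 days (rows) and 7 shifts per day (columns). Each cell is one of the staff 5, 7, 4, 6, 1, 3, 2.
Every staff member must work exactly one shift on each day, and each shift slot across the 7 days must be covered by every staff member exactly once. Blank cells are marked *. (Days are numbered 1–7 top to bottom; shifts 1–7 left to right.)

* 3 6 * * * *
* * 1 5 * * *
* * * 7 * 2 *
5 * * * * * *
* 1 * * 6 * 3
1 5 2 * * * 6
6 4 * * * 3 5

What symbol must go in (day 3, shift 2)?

Day 3 already has {7, 2} and shift 2 already has {5, 4, 1, 3}, so day 3, shift 2 must be 6.

6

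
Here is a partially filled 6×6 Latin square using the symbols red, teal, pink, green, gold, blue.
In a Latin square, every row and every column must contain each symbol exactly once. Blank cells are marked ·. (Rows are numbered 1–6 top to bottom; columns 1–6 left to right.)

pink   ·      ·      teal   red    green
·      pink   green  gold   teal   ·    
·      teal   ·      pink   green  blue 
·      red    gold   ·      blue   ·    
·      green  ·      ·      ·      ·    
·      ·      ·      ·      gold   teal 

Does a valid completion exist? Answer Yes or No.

No row or column among the givens repeats a symbol, and propagating forced cells runs into no contradiction.
One valid completion exists (for instance, pink gold blue teal red green / blue pink green gold teal red / gold teal red pink green blue / teal red gold green blue pink / red green teal blue pink gold / green blue pink red gold teal).

Yes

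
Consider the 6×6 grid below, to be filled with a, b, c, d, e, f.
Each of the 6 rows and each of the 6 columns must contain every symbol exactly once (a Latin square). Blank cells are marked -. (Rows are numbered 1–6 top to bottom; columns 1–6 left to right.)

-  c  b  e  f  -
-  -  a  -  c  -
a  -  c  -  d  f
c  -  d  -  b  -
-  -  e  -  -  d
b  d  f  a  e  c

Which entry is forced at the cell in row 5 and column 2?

Row 1, column 1: row 1 has {b, c, e, f} and column 1 has {a, b, c}, leaving only d.
Row 1, column 6: row 1 has {b, c, d, e, f} and column 6 has {c, d, f}, leaving only a.
Row 3, column 4: row 3 has {a, c, d, f} and column 4 has {a, e}, leaving only b.
Row 3, column 2: row 3 has {a, b, c, d, f} and column 2 has {c, d}, leaving only e.
Row 4, column 4: row 4 has {b, c, d} and column 4 has {a, b, e}, leaving only f.
Row 2, column 4: row 2 has {a, c} and column 4 has {a, b, e, f}, leaving only d.
Row 4, column 2: row 4 has {b, c, d, f} and column 2 has {c, d, e}, leaving only a.
Row 4, column 6: row 4 has {a, b, c, d, f} and column 6 has {a, c, d, f}, leaving only e.
Row 2, column 6: row 2 has {a, c, d} and column 6 has {a, c, d, e, f}, leaving only b.
Row 2, column 2: row 2 has {a, b, c, d} and column 2 has {a, c, d, e}, leaving only f.
Row 5 already has {d, e} and column 2 already has {a, c, d, e, f}, so row 5, column 2 must be b.

b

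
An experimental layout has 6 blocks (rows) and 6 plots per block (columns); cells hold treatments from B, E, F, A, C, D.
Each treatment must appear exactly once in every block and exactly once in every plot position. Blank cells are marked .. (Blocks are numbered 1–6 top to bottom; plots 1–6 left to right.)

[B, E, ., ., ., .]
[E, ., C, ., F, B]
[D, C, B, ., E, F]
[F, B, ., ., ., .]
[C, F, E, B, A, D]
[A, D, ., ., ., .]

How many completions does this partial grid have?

Block 1, plot 3: eliminating its block and plot leaves {F, A, D}.
Block 1, plot 4: eliminating its block and plot leaves {F, A, C, D}.
Block 1, plot 5: eliminating its block and plot leaves {C, D}.
Block 1, plot 6: eliminating its block and plot leaves {A, C}.
Block 2, plot 2: eliminating its block and plot leaves {A}.
Block 2, plot 4: eliminating its block and plot leaves {A, D}.
Block 3, plot 4: eliminating its block and plot leaves {A}.
Block 4, plot 3: eliminating its block and plot leaves {A, D}.
Block 4, plot 4: eliminating its block and plot leaves {E, A, C, D}.
Block 4, plot 5: eliminating its block and plot leaves {C, D}.
Block 4, plot 6: eliminating its block and plot leaves {E, A, C}.
Block 6, plot 3: eliminating its block and plot leaves {F}.
Block 6, plot 4: eliminating its block and plot leaves {E, F, C}.
Block 6, plot 5: eliminating its block and plot leaves {B, C}.
Block 6, plot 6: eliminating its block and plot leaves {E, C}.
Enumerating the assignments across these blanks that avoid any block or plot repeat gives 3 completions.

3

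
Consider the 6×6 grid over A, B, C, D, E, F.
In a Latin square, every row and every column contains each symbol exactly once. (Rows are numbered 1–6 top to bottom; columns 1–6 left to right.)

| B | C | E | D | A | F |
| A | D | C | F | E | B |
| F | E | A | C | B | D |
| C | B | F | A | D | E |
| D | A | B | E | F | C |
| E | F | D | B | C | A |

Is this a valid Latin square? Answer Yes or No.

Each row is a permutation of the 6 symbols, and so is each column.

Yes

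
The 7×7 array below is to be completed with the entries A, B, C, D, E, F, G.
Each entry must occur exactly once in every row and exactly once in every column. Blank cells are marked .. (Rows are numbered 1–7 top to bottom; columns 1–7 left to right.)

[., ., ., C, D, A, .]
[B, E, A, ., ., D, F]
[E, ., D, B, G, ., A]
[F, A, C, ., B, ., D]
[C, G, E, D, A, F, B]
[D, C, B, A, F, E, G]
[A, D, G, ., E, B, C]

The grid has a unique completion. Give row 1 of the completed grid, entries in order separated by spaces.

Row 1, column 1: row 1 has {A, C, D} and column 1 has {A, B, C, D, E, F}, leaving only G.
Row 1, column 3: row 1 has {A, C, D, G} and column 3 has {A, B, C, D, E, G}, leaving only F.
Row 1, column 2: row 1 has {A, C, D, F, G} and column 2 has {A, C, D, E, G}, leaving only B.
Row 1, column 7: row 1 has {A, B, C, D, F, G} and column 7 has {A, B, C, D, F, G}, leaving only E.
So row 1 reads: G B F C D A E.

G B F C D A E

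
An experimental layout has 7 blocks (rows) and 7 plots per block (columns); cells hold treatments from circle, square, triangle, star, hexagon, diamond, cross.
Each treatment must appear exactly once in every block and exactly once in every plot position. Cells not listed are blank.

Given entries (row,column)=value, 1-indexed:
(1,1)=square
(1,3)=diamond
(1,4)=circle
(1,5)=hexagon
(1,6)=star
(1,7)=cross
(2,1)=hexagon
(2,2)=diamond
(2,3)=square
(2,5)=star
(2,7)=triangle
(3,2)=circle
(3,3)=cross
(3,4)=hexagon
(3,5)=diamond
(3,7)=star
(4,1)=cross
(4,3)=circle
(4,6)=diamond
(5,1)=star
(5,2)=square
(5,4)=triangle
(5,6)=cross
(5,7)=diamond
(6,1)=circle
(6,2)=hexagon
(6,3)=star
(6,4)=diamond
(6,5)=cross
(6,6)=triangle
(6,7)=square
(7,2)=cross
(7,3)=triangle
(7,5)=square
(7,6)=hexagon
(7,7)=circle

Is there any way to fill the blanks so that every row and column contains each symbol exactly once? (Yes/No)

No block or plot among the givens repeats a symbol, and propagating forced cells runs into no contradiction.
One valid completion exists (for instance, square triangle diamond circle hexagon star cross / hexagon diamond square cross star circle triangle / triangle circle cross hexagon diamond square star / cross star circle square triangle diamond hexagon / star square hexagon triangle circle cross diamond / circle hexagon star diamond cross triangle square / diamond cross triangle star square hexagon circle).

Yes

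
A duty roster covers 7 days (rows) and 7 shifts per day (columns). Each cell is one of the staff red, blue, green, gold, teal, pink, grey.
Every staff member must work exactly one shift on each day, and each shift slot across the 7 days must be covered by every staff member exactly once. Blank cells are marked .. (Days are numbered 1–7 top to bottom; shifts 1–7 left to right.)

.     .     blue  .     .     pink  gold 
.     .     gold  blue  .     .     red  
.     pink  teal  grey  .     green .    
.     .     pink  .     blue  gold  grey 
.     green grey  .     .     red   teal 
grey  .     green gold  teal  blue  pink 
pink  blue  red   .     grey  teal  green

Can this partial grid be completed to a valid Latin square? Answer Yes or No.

Day 7, shift 4: day 7 together with shift 4 already contain {red, blue, green, gold, teal, pink, grey} — every symbol — so nothing can go there. The grid has no valid completion.

No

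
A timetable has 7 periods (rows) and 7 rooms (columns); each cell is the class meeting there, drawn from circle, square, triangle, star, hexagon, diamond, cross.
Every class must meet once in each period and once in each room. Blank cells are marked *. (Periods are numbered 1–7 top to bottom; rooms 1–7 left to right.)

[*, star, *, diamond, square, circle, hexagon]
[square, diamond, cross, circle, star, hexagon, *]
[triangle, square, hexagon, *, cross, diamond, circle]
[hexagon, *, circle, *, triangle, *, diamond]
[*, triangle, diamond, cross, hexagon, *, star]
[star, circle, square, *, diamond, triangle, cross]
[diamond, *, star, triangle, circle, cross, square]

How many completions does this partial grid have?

Period 1, room 1: eliminating its period and room leaves {cross}.
Period 1, room 3: eliminating its period and room leaves {triangle}.
Period 2, room 7: eliminating its period and room leaves {triangle}.
Period 3, room 4: eliminating its period and room leaves {star}.
Period 4, room 2: eliminating its period and room leaves {cross}.
Period 4, room 4: eliminating its period and room leaves {square, star}.
Period 4, room 6: eliminating its period and room leaves {square, star}.
Period 5, room 1: eliminating its period and room leaves {circle}.
Period 5, room 6: eliminating its period and room leaves {square}.
Period 6, room 4: eliminating its period and room leaves {hexagon}.
Period 7, room 2: eliminating its period and room leaves {hexagon}.
Only one assignment across all blanks avoids any period or room repeat, giving 1 completion.

1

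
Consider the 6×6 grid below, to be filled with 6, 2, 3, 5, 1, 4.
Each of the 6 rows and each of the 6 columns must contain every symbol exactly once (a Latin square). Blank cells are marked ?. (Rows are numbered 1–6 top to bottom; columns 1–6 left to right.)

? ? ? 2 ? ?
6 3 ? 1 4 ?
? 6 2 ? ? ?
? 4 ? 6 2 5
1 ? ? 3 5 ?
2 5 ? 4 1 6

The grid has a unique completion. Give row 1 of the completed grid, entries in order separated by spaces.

5 1 4 2 6 3

Row 1, column 2: row 1 has {2} and column 2 has {6, 3, 5, 4}, leaving only 1.
Row 2, column 3: row 2 has {6, 3, 1, 4} and column 3 has {2}, leaving only 5.
Row 2, column 6: row 2 has {6, 3, 5, 1, 4} and column 6 has {6, 5}, leaving only 2.
Row 3, column 4: row 3 has {6, 2} and column 4 has {6, 2, 3, 1, 4}, leaving only 5.
Row 3, column 5: row 3 has {6, 2, 5} and column 5 has {2, 5, 1, 4}, leaving only 3.
Row 1, column 5: row 1 has {2, 1} and column 5 has {2, 3, 5, 1, 4}, leaving only 6.
Row 3, column 1: row 3 has {6, 2, 3, 5} and column 1 has {6, 2, 1}, leaving only 4.
Row 3, column 6: row 3 has {6, 2, 3, 5, 4} and column 6 has {6, 2, 5}, leaving only 1.
Row 4, column 1: row 4 has {6, 2, 5, 4} and column 1 has {6, 2, 1, 4}, leaving only 3.
Row 1, column 1: row 1 has {6, 2, 1} and column 1 has {6, 2, 3, 1, 4}, leaving only 5.
Row 4, column 3: row 4 has {6, 2, 3, 5, 4} and column 3 has {2, 5}, leaving only 1.
Row 5, column 2: row 5 has {3, 5, 1} and column 2 has {6, 3, 5, 1, 4}, leaving only 2.
Row 5, column 6: row 5 has {2, 3, 5, 1} and column 6 has {6, 2, 5, 1}, leaving only 4.
Row 1, column 6: row 1 has {6, 2, 5, 1} and column 6 has {6, 2, 5, 1, 4}, leaving only 3.
Row 1, column 3: row 1 has {6, 2, 3, 5, 1} and column 3 has {2, 5, 1}, leaving only 4.
So row 1 reads: 5 1 4 2 6 3.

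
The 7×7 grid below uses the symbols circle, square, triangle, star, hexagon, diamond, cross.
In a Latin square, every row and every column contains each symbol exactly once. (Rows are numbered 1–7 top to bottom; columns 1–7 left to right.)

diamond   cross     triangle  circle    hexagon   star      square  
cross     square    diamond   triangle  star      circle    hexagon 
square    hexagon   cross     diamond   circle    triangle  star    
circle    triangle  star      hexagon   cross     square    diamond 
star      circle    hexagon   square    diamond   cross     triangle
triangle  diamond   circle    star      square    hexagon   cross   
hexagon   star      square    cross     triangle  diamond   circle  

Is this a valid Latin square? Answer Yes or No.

Each row is a permutation of the 7 symbols, and so is each column.

Yes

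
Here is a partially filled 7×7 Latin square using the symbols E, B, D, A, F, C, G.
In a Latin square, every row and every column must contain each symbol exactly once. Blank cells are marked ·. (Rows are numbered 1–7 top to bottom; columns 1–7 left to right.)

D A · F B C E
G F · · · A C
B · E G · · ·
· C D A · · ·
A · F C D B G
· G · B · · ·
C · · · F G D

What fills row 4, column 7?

Row 1, column 3: row 1 has {E, B, D, A, F, C} and column 3 has {E, D, F}, leaving only G.
Row 2, column 3: row 2 has {A, F, C, G} and column 3 has {E, D, F, G}, leaving only B.
Row 2, column 5: row 2 has {B, A, F, C, G} and column 5 has {B, D, F}, leaving only E.
Row 2, column 4: row 2 has {E, B, A, F, C, G} and column 4 has {B, A, F, C, G}, leaving only D.
Row 3, column 2: row 3 has {E, B, G} and column 2 has {A, F, C, G}, leaving only D.
Row 3, column 6: row 3 has {E, B, D, G} and column 6 has {B, A, C, G}, leaving only F.
Row 3, column 7: row 3 has {E, B, D, F, G} and column 7 has {E, D, C, G}, leaving only A.
Row 3, column 5: row 3 has {E, B, D, A, F, G} and column 5 has {E, B, D, F}, leaving only C.
Row 4, column 5: row 4 has {D, A, C} and column 5 has {E, B, D, F, C}, leaving only G.
Row 4, column 6: row 4 has {D, A, C, G} and column 6 has {B, A, F, C, G}, leaving only E.
Row 4, column 1: row 4 has {E, D, A, C, G} and column 1 has {B, D, A, C, G}, leaving only F.
Row 4 already has {E, D, A, F, C, G} and column 7 already has {E, D, A, C, G}, so row 4, column 7 must be B.

B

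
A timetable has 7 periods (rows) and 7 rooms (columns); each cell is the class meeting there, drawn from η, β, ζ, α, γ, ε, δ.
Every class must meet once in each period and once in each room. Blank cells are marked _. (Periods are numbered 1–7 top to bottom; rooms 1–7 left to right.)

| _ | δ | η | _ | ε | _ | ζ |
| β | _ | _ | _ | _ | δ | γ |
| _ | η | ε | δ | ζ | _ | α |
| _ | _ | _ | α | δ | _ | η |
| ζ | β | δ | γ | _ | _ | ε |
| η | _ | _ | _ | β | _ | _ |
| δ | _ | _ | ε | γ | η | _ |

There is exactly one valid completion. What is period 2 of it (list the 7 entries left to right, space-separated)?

Period 1, room 4: period 1 has {η, ζ, ε, δ} and room 4 has {α, γ, ε, δ}, leaving only β.
Period 3, room 1: period 3 has {η, ζ, α, ε, δ} and room 1 has {η, β, ζ, δ}, leaving only γ.
Period 1, room 1: period 1 has {η, β, ζ, ε, δ} and room 1 has {η, β, ζ, γ, δ}, leaving only α.
Period 1, room 6: period 1 has {η, β, ζ, α, ε, δ} and room 6 has {η, δ}, leaving only γ.
Period 3, room 6: period 3 has {η, ζ, α, γ, ε, δ} and room 6 has {η, γ, δ}, leaving only β.
Period 4, room 1: period 4 has {η, α, δ} and room 1 has {η, β, ζ, α, γ, δ}, leaving only ε.
Period 4, room 6: period 4 has {η, α, ε, δ} and room 6 has {η, β, γ, δ}, leaving only ζ.
Period 4, room 2: period 4 has {η, ζ, α, ε, δ} and room 2 has {η, β, δ}, leaving only γ.
Period 4, room 3: period 4 has {η, ζ, α, γ, ε, δ} and room 3 has {η, ε, δ}, leaving only β.
Period 5, room 6: period 5 has {β, ζ, γ, ε, δ} and room 6 has {η, β, ζ, γ, δ}, leaving only α.
Period 5, room 5: period 5 has {β, ζ, α, γ, ε, δ} and room 5 has {β, ζ, γ, ε, δ}, leaving only η.
Period 2, room 5: period 2 has {β, γ, δ} and room 5 has {η, β, ζ, γ, ε, δ}, leaving only α.
Period 2, room 3: period 2 has {β, α, γ, δ} and room 3 has {η, β, ε, δ}, leaving only ζ.
Period 2, room 2: period 2 has {β, ζ, α, γ, δ} and room 2 has {η, β, γ, δ}, leaving only ε.
Period 2, room 4: period 2 has {β, ζ, α, γ, ε, δ} and room 4 has {β, α, γ, ε, δ}, leaving only η.
So period 2 reads: β ε ζ η α δ γ.

β ε ζ η α δ γ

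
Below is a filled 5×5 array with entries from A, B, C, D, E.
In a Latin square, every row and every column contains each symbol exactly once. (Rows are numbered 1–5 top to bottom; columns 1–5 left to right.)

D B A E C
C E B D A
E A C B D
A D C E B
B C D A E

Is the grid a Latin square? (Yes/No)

No

Every row is a permutation, but column 4 contains E twice (at rows 1 and 4).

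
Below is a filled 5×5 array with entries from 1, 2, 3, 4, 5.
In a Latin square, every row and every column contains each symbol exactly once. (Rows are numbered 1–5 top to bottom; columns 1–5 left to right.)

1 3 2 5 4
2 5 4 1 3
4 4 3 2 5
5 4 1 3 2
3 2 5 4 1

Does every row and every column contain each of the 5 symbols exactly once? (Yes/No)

No

Row 3 contains 4 twice (at columns 1 and 2), so it is not a permutation.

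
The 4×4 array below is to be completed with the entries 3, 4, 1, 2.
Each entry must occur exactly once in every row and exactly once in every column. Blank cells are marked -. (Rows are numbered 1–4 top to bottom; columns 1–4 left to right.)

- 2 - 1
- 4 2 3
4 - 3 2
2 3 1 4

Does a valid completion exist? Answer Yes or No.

Yes

No row or column among the givens repeats a symbol, and propagating forced cells runs into no contradiction.
One valid completion exists (for instance, 3 2 4 1 / 1 4 2 3 / 4 1 3 2 / 2 3 1 4).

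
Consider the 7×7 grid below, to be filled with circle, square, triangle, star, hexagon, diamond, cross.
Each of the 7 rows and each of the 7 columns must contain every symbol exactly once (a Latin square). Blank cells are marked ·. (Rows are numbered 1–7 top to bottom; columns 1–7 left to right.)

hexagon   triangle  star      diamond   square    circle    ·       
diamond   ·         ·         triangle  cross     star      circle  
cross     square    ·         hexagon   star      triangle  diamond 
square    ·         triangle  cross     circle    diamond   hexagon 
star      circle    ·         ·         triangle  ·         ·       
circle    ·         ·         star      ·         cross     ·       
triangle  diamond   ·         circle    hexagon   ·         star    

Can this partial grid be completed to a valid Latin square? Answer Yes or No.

No

Row 1, column 7: row 1 has {circle, square, triangle, star, hexagon, diamond} and column 7 has {circle, star, hexagon, diamond}, so it must be cross.
Row 2, column 2: row 2 has {circle, triangle, star, diamond, cross} and column 2 has {circle, square, triangle, diamond}, so it must be hexagon.
Now row 6, column 2: row 6 together with column 2 already contain {circle, square, triangle, star, hexagon, diamond, cross} — every symbol — so nothing can go there. The grid has no valid completion.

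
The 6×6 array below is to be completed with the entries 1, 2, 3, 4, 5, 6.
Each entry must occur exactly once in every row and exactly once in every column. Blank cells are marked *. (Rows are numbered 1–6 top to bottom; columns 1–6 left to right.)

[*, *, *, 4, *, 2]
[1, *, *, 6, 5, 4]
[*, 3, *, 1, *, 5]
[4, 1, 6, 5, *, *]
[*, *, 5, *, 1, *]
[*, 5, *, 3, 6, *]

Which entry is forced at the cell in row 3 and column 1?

Row 1, column 2: row 1 has {2, 4} and column 2 has {1, 3, 5}, leaving only 6.
Row 1, column 5: row 1 has {2, 4, 6} and column 5 has {1, 5, 6}, leaving only 3.
Row 1, column 1: row 1 has {2, 3, 4, 6} and column 1 has {1, 4}, leaving only 5.
Row 1, column 3: row 1 has {2, 3, 4, 5, 6} and column 3 has {5, 6}, leaving only 1.
Row 2, column 2: row 2 has {1, 4, 5, 6} and column 2 has {1, 3, 5, 6}, leaving only 2.
Row 2, column 3: row 2 has {1, 2, 4, 5, 6} and column 3 has {1, 5, 6}, leaving only 3.
Row 4, column 5: row 4 has {1, 4, 5, 6} and column 5 has {1, 3, 5, 6}, leaving only 2.
Row 3, column 5: row 3 has {1, 3, 5} and column 5 has {1, 2, 3, 5, 6}, leaving only 4.
Row 3, column 3: row 3 has {1, 3, 4, 5} and column 3 has {1, 3, 5, 6}, leaving only 2.
Row 3 already has {1, 2, 3, 4, 5} and column 1 already has {1, 4, 5}, so row 3, column 1 must be 6.

6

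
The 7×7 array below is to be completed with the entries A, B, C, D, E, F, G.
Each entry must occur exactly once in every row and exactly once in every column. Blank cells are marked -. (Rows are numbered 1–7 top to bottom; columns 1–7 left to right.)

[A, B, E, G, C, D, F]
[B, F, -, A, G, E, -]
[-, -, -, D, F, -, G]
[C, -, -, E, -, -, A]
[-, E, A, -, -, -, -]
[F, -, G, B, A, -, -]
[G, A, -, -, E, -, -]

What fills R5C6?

Row 3, column 1: row 3 has {D, F, G} and column 1 has {A, B, C, F, G}, leaving only E.
Row 3, column 2: row 3 has {D, E, F, G} and column 2 has {A, B, E, F}, leaving only C.
Row 3, column 3: row 3 has {C, D, E, F, G} and column 3 has {A, E, G}, leaving only B.
Row 3, column 6: row 3 has {B, C, D, E, F, G} and column 6 has {D, E}, leaving only A.
Row 5, column 1: row 5 has {A, E} and column 1 has {A, B, C, E, F, G}, leaving only D.
Row 5, column 5: row 5 has {A, D, E} and column 5 has {A, C, E, F, G}, leaving only B.
Row 4, column 5: row 4 has {A, C, E} and column 5 has {A, B, C, E, F, G}, leaving only D.
Row 4, column 2: row 4 has {A, C, D, E} and column 2 has {A, B, C, E, F}, leaving only G.
Row 4, column 3: row 4 has {A, C, D, E, G} and column 3 has {A, B, E, G}, leaving only F.
Row 4, column 6: row 4 has {A, C, D, E, F, G} and column 6 has {A, D, E}, leaving only B.
Row 5, column 7: row 5 has {A, B, D, E} and column 7 has {A, F, G}, leaving only C.
Row 2, column 7: row 2 has {A, B, E, F, G} and column 7 has {A, C, F, G}, leaving only D.
Row 2, column 3: row 2 has {A, B, D, E, F, G} and column 3 has {A, B, E, F, G}, leaving only C.
Row 5, column 4: row 5 has {A, B, C, D, E} and column 4 has {A, B, D, E, G}, leaving only F.
Row 5 already has {A, B, C, D, E, F} and column 6 already has {A, B, D, E}, so row 5, column 6 must be G.

G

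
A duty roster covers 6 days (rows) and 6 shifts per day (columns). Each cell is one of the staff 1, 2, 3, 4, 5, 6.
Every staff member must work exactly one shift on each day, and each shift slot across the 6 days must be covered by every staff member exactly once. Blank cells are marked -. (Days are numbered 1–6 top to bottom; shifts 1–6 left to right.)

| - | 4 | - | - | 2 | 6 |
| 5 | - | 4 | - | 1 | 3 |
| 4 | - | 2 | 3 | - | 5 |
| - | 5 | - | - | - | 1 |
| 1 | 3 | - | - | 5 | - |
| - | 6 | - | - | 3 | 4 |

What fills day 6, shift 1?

2

Day 6 already has {3, 4, 6} and shift 1 already has {1, 4, 5}, so day 6, shift 1 must be 2.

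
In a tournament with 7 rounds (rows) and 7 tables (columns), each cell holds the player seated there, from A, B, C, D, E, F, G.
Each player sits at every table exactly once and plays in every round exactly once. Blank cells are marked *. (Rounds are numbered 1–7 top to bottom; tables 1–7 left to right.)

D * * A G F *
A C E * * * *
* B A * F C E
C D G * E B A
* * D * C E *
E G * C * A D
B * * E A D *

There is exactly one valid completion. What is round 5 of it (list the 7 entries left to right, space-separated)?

Round 1, table 2: round 1 has {A, D, F, G} and table 2 has {B, C, D, G}, leaving only E.
Round 2, table 6: round 2 has {A, C, E} and table 6 has {A, B, C, D, E, F}, leaving only G.
Round 3, table 1: round 3 has {A, B, C, E, F} and table 1 has {A, B, C, D, E}, leaving only G.
Round 5, table 1: round 5 has {C, D, E} and table 1 has {A, B, C, D, E, G}, leaving only F.
Round 5, table 2: round 5 has {C, D, E, F} and table 2 has {B, C, D, E, G}, leaving only A.
Round 3, table 4: round 3 has {A, B, C, E, F, G} and table 4 has {A, C, E}, leaving only D.
Round 4, table 4: round 4 has {A, B, C, D, E, G} and table 4 has {A, C, D, E}, leaving only F.
Round 2, table 4: round 2 has {A, C, E, G} and table 4 has {A, C, D, E, F}, leaving only B.
Round 5, table 4: round 5 has {A, C, D, E, F} and table 4 has {A, B, C, D, E, F}, leaving only G.
Round 5, table 7: round 5 has {A, C, D, E, F, G} and table 7 has {A, D, E}, leaving only B.
So round 5 reads: F A D G C E B.

F A D G C E B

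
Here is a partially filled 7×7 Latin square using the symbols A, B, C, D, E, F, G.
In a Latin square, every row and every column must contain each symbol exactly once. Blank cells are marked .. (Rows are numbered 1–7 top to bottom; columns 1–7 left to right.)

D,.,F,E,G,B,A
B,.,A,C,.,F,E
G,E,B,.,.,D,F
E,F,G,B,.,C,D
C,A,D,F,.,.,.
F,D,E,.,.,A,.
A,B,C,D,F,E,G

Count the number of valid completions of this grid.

Row 1, column 2: eliminating its row and column leaves {C}.
Row 2, column 2: eliminating its row and column leaves {G}.
Row 2, column 5: eliminating its row and column leaves {D}.
Row 3, column 4: eliminating its row and column leaves {A}.
Row 3, column 5: eliminating its row and column leaves {A, C}.
Row 4, column 5: eliminating its row and column leaves {A}.
Row 5, column 5: eliminating its row and column leaves {B, E}.
Row 5, column 6: eliminating its row and column leaves {G}.
Row 5, column 7: eliminating its row and column leaves {B}.
Row 6, column 4: eliminating its row and column leaves {G}.
Row 6, column 5: eliminating its row and column leaves {B, C}.
Row 6, column 7: eliminating its row and column leaves {B, C}.
Only one assignment across all blanks avoids any row or column repeat, giving 1 completion.

1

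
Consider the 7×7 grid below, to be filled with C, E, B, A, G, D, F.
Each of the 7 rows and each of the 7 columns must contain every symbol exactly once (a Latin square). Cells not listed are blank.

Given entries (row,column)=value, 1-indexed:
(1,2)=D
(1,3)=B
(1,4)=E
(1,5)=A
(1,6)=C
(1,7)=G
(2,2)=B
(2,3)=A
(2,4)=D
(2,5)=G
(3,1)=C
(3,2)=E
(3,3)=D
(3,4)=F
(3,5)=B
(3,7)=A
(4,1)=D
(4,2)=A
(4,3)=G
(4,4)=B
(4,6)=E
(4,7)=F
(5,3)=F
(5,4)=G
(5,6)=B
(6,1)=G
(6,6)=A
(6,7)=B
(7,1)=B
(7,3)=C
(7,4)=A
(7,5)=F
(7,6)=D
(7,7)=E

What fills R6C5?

D

Row 1, column 1: row 1 has {C, E, B, A, G, D} and column 1 has {C, B, G, D}, leaving only F.
Row 2, column 1: row 2 has {B, A, G, D} and column 1 has {C, B, G, D, F}, leaving only E.
Row 2, column 6: row 2 has {E, B, A, G, D} and column 6 has {C, E, B, A, D}, leaving only F.
Row 2, column 7: row 2 has {E, B, A, G, D, F} and column 7 has {E, B, A, G, F}, leaving only C.
Row 3, column 6: row 3 has {C, E, B, A, D, F} and column 6 has {C, E, B, A, D, F}, leaving only G.
Row 4, column 5: row 4 has {E, B, A, G, D, F} and column 5 has {B, A, G, F}, leaving only C.
Row 5, column 1: row 5 has {B, G, F} and column 1 has {C, E, B, G, D, F}, leaving only A.
Row 5, column 2: row 5 has {B, A, G, F} and column 2 has {E, B, A, D}, leaving only C.
Row 5, column 7: row 5 has {C, B, A, G, F} and column 7 has {C, E, B, A, G, F}, leaving only D.
Row 5, column 5: row 5 has {C, B, A, G, D, F} and column 5 has {C, B, A, G, F}, leaving only E.
Row 6 already has {B, A, G} and column 5 already has {C, E, B, A, G, F}, so row 6, column 5 must be D.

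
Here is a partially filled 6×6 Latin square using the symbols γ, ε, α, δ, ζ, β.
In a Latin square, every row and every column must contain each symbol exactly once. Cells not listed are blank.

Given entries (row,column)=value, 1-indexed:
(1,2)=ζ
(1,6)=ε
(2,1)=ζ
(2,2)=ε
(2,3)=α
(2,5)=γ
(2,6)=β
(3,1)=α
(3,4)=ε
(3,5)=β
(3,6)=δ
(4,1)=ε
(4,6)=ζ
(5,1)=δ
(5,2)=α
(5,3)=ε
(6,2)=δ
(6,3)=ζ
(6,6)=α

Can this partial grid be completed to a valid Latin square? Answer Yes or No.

No

Row 2, column 4: row 2 has {γ, ε, α, ζ, β} and column 4 has {ε}, so it must be δ.
Row 3, column 2: row 3 has {ε, α, δ, β} and column 2 has {ε, α, δ, ζ}, so it must be γ.
Now row 3, column 3: row 3 together with column 3 already contain {γ, ε, α, δ, ζ, β} — every symbol — so nothing can go there. The grid has no valid completion.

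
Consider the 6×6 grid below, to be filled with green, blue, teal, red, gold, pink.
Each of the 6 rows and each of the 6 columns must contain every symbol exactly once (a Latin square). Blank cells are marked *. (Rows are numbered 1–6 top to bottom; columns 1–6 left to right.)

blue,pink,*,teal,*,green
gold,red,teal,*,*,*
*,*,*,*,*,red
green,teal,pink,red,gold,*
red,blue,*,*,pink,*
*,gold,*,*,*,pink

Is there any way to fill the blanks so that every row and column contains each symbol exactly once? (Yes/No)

Row 1, column 5: row 1 has {green, blue, teal, pink} and column 5 has {gold, pink}, so it must be red.
Row 1, column 3: row 1 has {green, blue, teal, red, pink} and column 3 has {teal, pink}, so it must be gold.
Row 2, column 6: row 2 has {teal, red, gold} and column 6 has {green, red, pink}, so it must be blue.
Now row 4, column 6: row 4 together with column 6 already contain {green, blue, teal, red, gold, pink} — every symbol — so nothing can go there. The grid has no valid completion.

No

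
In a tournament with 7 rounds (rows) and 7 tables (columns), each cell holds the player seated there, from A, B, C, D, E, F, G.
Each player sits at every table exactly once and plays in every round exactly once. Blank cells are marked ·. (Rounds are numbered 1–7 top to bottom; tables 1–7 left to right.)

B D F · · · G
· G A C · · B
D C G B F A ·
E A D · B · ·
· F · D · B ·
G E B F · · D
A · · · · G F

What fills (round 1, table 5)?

Round 2, table 1: round 2 has {A, B, C, G} and table 1 has {A, B, D, E, G}, leaving only F.
Round 3, table 7: round 3 has {A, B, C, D, F, G} and table 7 has {B, D, F, G}, leaving only E.
Round 4, table 4: round 4 has {A, B, D, E} and table 4 has {B, C, D, F}, leaving only G.
Round 4, table 7: round 4 has {A, B, D, E, G} and table 7 has {B, D, E, F, G}, leaving only C.
Round 4, table 6: round 4 has {A, B, C, D, E, G} and table 6 has {A, B, G}, leaving only F.
Round 5, table 1: round 5 has {B, D, F} and table 1 has {A, B, D, E, F, G}, leaving only C.
Round 5, table 3: round 5 has {B, C, D, F} and table 3 has {A, B, D, F, G}, leaving only E.
Round 5, table 7: round 5 has {B, C, D, E, F} and table 7 has {B, C, D, E, F, G}, leaving only A.
Round 5, table 5: round 5 has {A, B, C, D, E, F} and table 5 has {B, F}, leaving only G.
Round 6, table 6: round 6 has {B, D, E, F, G} and table 6 has {A, B, F, G}, leaving only C.
Round 1, table 6: round 1 has {B, D, F, G} and table 6 has {A, B, C, F, G}, leaving only E.
Round 1, table 4: round 1 has {B, D, E, F, G} and table 4 has {B, C, D, F, G}, leaving only A.
Round 1 already has {A, B, D, E, F, G} and table 5 already has {B, F, G}, so round 1, table 5 must be C.

C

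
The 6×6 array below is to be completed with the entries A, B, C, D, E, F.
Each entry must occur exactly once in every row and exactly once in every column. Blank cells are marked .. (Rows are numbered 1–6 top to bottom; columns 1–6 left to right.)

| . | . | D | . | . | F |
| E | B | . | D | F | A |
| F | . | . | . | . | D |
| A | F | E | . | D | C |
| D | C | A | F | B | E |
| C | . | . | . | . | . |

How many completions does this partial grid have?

4

Row 1, column 1: eliminating its row and column leaves {B}.
Row 1, column 2: eliminating its row and column leaves {A, E}.
Row 1, column 4: eliminating its row and column leaves {A, B, C, E}.
Row 1, column 5: eliminating its row and column leaves {A, C, E}.
Row 2, column 3: eliminating its row and column leaves {C}.
Row 3, column 2: eliminating its row and column leaves {A, E}.
Row 3, column 3: eliminating its row and column leaves {B, C}.
Row 3, column 4: eliminating its row and column leaves {A, B, C, E}.
Row 3, column 5: eliminating its row and column leaves {A, C, E}.
Row 4, column 4: eliminating its row and column leaves {B}.
Row 6, column 2: eliminating its row and column leaves {A, D, E}.
Row 6, column 3: eliminating its row and column leaves {B, F}.
Row 6, column 4: eliminating its row and column leaves {A, B, E}.
Row 6, column 5: eliminating its row and column leaves {A, E}.
Row 6, column 6: eliminating its row and column leaves {B}.
Enumerating the assignments across these blanks that avoid any row or column repeat gives 4 completions.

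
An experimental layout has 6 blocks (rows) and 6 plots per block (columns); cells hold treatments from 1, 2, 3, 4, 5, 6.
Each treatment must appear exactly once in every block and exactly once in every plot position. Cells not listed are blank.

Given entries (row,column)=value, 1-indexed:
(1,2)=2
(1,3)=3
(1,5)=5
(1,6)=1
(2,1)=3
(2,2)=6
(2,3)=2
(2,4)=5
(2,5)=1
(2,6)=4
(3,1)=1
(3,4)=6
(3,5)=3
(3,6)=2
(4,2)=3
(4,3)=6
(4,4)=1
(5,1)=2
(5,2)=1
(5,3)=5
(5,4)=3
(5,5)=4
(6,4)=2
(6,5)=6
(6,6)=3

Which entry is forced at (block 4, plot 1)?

4

Block 1, plot 4: block 1 has {1, 2, 3, 5} and plot 4 has {1, 2, 3, 5, 6}, leaving only 4.
Block 1, plot 1: block 1 has {1, 2, 3, 4, 5} and plot 1 has {1, 2, 3}, leaving only 6.
Block 3, plot 3: block 3 has {1, 2, 3, 6} and plot 3 has {2, 3, 5, 6}, leaving only 4.
Block 3, plot 2: block 3 has {1, 2, 3, 4, 6} and plot 2 has {1, 2, 3, 6}, leaving only 5.
Block 4, plot 5: block 4 has {1, 3, 6} and plot 5 has {1, 3, 4, 5, 6}, leaving only 2.
Block 4, plot 6: block 4 has {1, 2, 3, 6} and plot 6 has {1, 2, 3, 4}, leaving only 5.
Block 4 already has {1, 2, 3, 5, 6} and plot 1 already has {1, 2, 3, 6}, so block 4, plot 1 must be 4.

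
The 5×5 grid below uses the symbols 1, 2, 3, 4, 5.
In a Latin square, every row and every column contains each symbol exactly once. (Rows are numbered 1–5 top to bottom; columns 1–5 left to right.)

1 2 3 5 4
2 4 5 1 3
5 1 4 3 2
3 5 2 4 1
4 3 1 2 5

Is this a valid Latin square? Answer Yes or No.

Each row is a permutation of the 5 symbols, and so is each column.

Yes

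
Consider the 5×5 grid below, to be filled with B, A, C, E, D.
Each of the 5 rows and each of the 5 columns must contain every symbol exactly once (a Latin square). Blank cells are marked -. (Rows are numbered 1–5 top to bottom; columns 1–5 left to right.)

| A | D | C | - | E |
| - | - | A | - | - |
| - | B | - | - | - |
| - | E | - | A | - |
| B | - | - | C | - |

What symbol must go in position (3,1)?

C

Row 1, column 4: row 1 has {A, C, E, D} and column 4 has {A, C}, leaving only B.
Row 2, column 2: row 2 has {A} and column 2 has {B, E, D}, leaving only C.
Row 5, column 2: row 5 has {B, C} and column 2 has {B, C, E, D}, leaving only A.
Row 5, column 5: row 5 has {B, A, C} and column 5 has {E}, leaving only D.
Row 2, column 5: row 2 has {A, C} and column 5 has {E, D}, leaving only B.
Row 4, column 5: row 4 has {A, E} and column 5 has {B, E, D}, leaving only C.
Row 3, column 5: row 3 has {B} and column 5 has {B, C, E, D}, leaving only A.
Row 4, column 1: row 4 has {A, C, E} and column 1 has {B, A}, leaving only D.
Row 2, column 1: row 2 has {B, A, C} and column 1 has {B, A, D}, leaving only E.
Row 3 already has {B, A} and column 1 already has {B, A, E, D}, so row 3, column 1 must be C.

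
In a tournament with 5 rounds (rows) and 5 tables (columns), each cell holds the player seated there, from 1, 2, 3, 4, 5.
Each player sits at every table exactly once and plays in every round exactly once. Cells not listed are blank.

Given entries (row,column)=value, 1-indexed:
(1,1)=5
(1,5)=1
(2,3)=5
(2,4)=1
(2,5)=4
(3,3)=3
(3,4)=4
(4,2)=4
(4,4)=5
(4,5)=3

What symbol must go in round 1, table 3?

4

Round 1, table 3 is narrowed to {2, 4}.
If it were 2, then round 1, table 4 would be left with no valid symbol.
So round 1, table 3 must be 4.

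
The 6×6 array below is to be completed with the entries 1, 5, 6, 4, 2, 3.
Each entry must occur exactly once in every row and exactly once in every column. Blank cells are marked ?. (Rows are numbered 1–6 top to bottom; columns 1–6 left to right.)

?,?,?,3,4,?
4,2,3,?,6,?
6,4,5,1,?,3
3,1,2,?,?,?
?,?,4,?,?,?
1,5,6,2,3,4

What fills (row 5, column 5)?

Row 1, column 2: row 1 has {4, 3} and column 2 has {1, 5, 4, 2}, leaving only 6.
Row 1, column 3: row 1 has {6, 4, 3} and column 3 has {5, 6, 4, 2, 3}, leaving only 1.
Row 2, column 4: row 2 has {6, 4, 2, 3} and column 4 has {1, 2, 3}, leaving only 5.
Row 2, column 6: row 2 has {5, 6, 4, 2, 3} and column 6 has {4, 3}, leaving only 1.
Row 3, column 5: row 3 has {1, 5, 6, 4, 3} and column 5 has {6, 4, 3}, leaving only 2.
Row 4, column 5: row 4 has {1, 2, 3} and column 5 has {6, 4, 2, 3}, leaving only 5.
Row 5 already has {4} and column 5 already has {5, 6, 4, 2, 3}, so row 5, column 5 must be 1.

1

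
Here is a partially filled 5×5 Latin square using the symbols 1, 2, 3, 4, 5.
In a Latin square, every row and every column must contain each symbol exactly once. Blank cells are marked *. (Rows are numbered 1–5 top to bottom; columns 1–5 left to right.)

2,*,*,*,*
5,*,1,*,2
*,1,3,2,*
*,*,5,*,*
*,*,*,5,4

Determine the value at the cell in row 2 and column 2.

Row 1, column 3: row 1 has {2} and column 3 has {1, 3, 5}, leaving only 4.
Row 3, column 1: row 3 has {1, 2, 3} and column 1 has {2, 5}, leaving only 4.
Row 3, column 5: row 3 has {1, 2, 3, 4} and column 5 has {2, 4}, leaving only 5.
Row 5, column 3: row 5 has {4, 5} and column 3 has {1, 3, 4, 5}, leaving only 2.
Row 5, column 2: row 5 has {2, 4, 5} and column 2 has {1}, leaving only 3.
Row 2 already has {1, 2, 5} and column 2 already has {1, 3}, so row 2, column 2 must be 4.

4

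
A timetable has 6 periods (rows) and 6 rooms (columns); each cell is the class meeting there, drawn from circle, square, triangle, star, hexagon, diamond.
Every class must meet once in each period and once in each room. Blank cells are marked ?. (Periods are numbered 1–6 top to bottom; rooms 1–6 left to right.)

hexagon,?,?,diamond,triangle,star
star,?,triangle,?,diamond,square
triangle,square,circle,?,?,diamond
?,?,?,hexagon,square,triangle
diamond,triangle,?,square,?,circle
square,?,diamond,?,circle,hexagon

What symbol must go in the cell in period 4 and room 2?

diamond

Period 1, room 2: period 1 has {triangle, star, hexagon, diamond} and room 2 has {square, triangle}, leaving only circle.
Period 1, room 3: period 1 has {circle, triangle, star, hexagon, diamond} and room 3 has {circle, triangle, diamond}, leaving only square.
Period 2, room 2: period 2 has {square, triangle, star, diamond} and room 2 has {circle, square, triangle}, leaving only hexagon.
Period 2, room 4: period 2 has {square, triangle, star, hexagon, diamond} and room 4 has {square, hexagon, diamond}, leaving only circle.
Period 3, room 4: period 3 has {circle, square, triangle, diamond} and room 4 has {circle, square, hexagon, diamond}, leaving only star.
Period 3, room 5: period 3 has {circle, square, triangle, star, diamond} and room 5 has {circle, square, triangle, diamond}, leaving only hexagon.
Period 4, room 1: period 4 has {square, triangle, hexagon} and room 1 has {square, triangle, star, hexagon, diamond}, leaving only circle.
Period 4, room 3: period 4 has {circle, square, triangle, hexagon} and room 3 has {circle, square, triangle, diamond}, leaving only star.
Period 4 already has {circle, square, triangle, star, hexagon} and room 2 already has {circle, square, triangle, hexagon}, so period 4, room 2 must be diamond.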